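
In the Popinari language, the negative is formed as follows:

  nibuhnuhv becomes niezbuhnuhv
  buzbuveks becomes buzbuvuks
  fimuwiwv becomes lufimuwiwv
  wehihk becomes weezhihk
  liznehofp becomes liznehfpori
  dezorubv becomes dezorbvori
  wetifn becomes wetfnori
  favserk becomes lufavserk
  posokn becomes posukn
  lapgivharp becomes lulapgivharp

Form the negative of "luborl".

luluborl

posokn and wetifn both end in -n yet inflect differently (posukn, wetfnori), so the final letter is not what conditions the rule; the second-to-last letter is.
"luborl" has second-to-last letter 'r'. The stems whose second-to-last letter is 'r' (lapgivharp → lulapgivharp, favserk → lufavserk) add the prefix lu-.
So luborl → luluborl.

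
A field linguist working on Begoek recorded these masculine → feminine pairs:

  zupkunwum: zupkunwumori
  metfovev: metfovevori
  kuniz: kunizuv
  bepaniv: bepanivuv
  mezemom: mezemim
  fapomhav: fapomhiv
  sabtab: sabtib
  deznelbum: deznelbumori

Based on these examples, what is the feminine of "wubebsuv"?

wubebsuvori

"wubebsuv" has last vowel 'u'. The stems whose last vowel is 'u' (zupkunwum → zupkunwumori, deznelbum → deznelbumori) add -ori.
So wubebsuv → wubebsuvori.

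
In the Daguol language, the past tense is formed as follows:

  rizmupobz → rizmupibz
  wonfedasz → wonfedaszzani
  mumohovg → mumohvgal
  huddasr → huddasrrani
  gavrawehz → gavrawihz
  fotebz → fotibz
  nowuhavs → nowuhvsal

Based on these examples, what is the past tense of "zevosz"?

wonfedasz and fotebz both end in -z yet inflect differently (wonfedaszzani, fotibz), so the final letter is not what conditions the rule; the second-to-last letter is.
"zevosz" has second-to-last letter 's'. The stems whose second-to-last letter is 's' (huddasr → huddasrrani, wonfedasz → wonfedaszzani) double the final consonant and add -ani.
So zevosz → zevoszzani.

zevoszzani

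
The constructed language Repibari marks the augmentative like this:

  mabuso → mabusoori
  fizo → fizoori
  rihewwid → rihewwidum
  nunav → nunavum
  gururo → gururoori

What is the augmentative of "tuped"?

fizo and nunav both have 2 vowels yet inflect differently (fizoori, nunavum), so the number of vowels is not what conditions the rule; whether the stem ends in a vowel or a consonant is.
"tuped" ends in a consonant. The stems ending in a consonant (nunav → nunavum, rihewwid → rihewwidum) add -um.
The other pattern: stems ending in a vowel add -ori.
So tuped → tupedum.

tupedum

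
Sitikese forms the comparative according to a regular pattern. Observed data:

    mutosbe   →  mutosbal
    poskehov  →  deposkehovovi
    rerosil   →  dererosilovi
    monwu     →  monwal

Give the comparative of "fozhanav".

defozhanavovi

"fozhanav" ends in a consonant. The stems ending in a consonant (poskehov → deposkehovovi, rerosil → dererosilovi) add de- … -ovi around the stem.
So fozhanav → defozhanavovi.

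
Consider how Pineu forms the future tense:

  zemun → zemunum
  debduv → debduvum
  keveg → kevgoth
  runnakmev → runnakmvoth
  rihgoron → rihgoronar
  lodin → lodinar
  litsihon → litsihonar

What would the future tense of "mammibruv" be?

mammibruvum

"mammibruv" has last vowel 'u'. The stems whose last vowel is 'u' (zemun → zemunum, debduv → debduvum) add -um.
The other patterns: stems whose last vowel is 'e' delete the last vowel and add -oth; stems whose last vowel is 'i' or 'o' add -ar.
So mammibruv → mammibruvum.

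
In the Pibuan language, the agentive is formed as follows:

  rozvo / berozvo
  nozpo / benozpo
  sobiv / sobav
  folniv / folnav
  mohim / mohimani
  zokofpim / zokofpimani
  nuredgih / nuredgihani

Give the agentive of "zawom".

sobiv and mohim both have last vowel 'i' yet inflect differently (sobav, mohimani), so the last vowel is not what conditions the rule; the final letter is.
"zawom" ends in -m. The stems ending in -m (mohim → mohimani, zokofpim → zokofpimani) add -ani.
The other patterns: stems ending in -o add the prefix be-; stems ending in -v change the last vowel to 'a'.
So zawom → zawomani.

zawomani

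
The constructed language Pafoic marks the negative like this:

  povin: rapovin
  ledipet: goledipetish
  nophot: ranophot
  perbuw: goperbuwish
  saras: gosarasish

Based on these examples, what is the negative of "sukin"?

"sukin" has last vowel 'i'. The one such stem in the data (povin → rapovin) adds the prefix ra-, so the same rule applies.
The other pattern: stems whose last vowel is 'a', 'e' or 'u' add go- … -ish around the stem.
So sukin → rasukin.

rasukin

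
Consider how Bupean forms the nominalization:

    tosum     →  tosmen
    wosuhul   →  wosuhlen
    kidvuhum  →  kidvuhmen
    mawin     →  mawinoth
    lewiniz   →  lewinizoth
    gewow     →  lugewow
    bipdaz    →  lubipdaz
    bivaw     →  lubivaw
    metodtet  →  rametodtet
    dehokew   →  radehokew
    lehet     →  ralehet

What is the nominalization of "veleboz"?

"veleboz" has last vowel 'o'. The one such stem in the data (gewow → lugewow) adds the prefix lu-, so the same rule applies.
So veleboz → luveleboz.

luveleboz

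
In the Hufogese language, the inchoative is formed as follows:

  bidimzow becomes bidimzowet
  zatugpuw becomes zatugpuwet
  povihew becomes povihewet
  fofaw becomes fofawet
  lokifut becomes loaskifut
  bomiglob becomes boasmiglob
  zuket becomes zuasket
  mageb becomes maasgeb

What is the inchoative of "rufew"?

rufewet

zatugpuw and lokifut both have last vowel 'u' yet inflect differently (zatugpuwet, loaskifut), so the last vowel is not what conditions the rule; the final letter is.
"rufew" ends in -w. The stems ending in -w (bidimzow → bidimzowet, zatugpuw → zatugpuwet, povihew → povihewet) add -et.
The other pattern: stems ending in -b or -t insert -as- after the first vowel.
So rufew → rufewet.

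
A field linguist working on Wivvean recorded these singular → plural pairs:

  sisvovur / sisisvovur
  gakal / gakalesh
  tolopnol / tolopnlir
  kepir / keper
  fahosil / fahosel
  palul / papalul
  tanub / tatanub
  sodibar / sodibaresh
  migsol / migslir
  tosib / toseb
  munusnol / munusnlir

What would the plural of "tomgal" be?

"tomgal" has last vowel 'a'. The stems whose last vowel is 'a' (gakal → gakalesh, sodibar → sodibaresh) add -esh.
The other patterns: stems whose last vowel is 'u' repeat the first consonant+vowel as a prefix; stems whose last vowel is 'i' change the last vowel to 'e'; stems whose last vowel is 'o' delete the last vowel and add -ir.
So tomgal → tomgalesh.

tomgalesh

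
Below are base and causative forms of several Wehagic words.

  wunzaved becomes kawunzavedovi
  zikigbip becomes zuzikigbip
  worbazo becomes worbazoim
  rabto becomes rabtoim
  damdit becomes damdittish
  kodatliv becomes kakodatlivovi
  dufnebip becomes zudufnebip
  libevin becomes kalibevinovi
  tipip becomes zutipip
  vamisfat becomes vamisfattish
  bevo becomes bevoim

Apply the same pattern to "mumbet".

zikigbip and damdit both have last vowel 'i' yet inflect differently (zuzikigbip, damdittish), so the last vowel is not what conditions the rule; the final letter is.
"mumbet" ends in -t. The stems ending in -t (vamisfat → vamisfattish, damdit → damdittish) double the final consonant and add -ish.
The other patterns: stems ending in -o add -im; stems ending in -p add the prefix zu-; stems ending in -d, -n or -v add ka- … -ovi around the stem.
So mumbet → mumbettish.

mumbettish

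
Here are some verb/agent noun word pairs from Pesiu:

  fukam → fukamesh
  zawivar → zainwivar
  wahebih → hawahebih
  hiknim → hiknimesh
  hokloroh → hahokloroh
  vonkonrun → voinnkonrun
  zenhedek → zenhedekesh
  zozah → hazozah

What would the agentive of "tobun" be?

zozah and zawivar both have last vowel 'a' yet inflect differently (hazozah, zainwivar), so the last vowel is not what conditions the rule; the final letter is.
"tobun" ends in -n. The one such stem in the data (vonkonrun → voinnkonrun) inserts -in- after the first vowel (as does zawivar), so the same rule applies.
So tobun → toinbun.

toinbun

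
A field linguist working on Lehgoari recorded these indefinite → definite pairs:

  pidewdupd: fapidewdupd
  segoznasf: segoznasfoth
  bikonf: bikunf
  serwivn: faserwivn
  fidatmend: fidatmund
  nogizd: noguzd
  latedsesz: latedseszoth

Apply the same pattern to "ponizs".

"ponizs" has second-to-last letter 'z'. The one such stem in the data (nogizd → noguzd) changes the last vowel to 'u' (as do bikonf, fidatmend), so the same rule applies.
So ponizs → ponuzs.

ponuzs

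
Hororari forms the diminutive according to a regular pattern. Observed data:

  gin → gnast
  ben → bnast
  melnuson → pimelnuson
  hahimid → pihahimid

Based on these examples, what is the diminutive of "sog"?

"sog" has 1 vowel. The stems with 1 vowel (gin → gnast, ben → bnast) delete the last vowel and add -ast.
So sog → sgast.

sgast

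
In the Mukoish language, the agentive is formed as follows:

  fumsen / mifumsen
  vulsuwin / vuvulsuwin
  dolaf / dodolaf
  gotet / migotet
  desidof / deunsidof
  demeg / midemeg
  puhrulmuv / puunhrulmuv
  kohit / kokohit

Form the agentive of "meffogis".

memeffogis

fumsen and vulsuwin both end in -n yet inflect differently (mifumsen, vuvulsuwin), so the final letter is not what conditions the rule; the last vowel is.
"meffogis" has last vowel 'i'. The stems whose last vowel is 'i' (vulsuwin → vuvulsuwin, kohit → kokohit) repeat the first consonant+vowel as a prefix.
The other patterns: stems whose last vowel is 'e' add the prefix mi-; stems whose last vowel is 'o' or 'u' insert -un- after the first vowel.
So meffogis → memeffogis.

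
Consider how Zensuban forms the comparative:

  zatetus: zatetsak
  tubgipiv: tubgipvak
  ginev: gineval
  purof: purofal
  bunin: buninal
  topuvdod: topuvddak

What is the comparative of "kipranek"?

ginev and tubgipiv both end in -v yet inflect differently (gineval, tubgipvak), so the final letter is not what conditions the rule; the number of vowels is.
"kipranek" has 3 vowels. The stems with 3 vowels (tubgipiv → tubgipvak, zatetus → zatetsak, topuvdod → topuvddak) delete the last vowel and add -ak.
So kipranek → kiprankak.

kiprankak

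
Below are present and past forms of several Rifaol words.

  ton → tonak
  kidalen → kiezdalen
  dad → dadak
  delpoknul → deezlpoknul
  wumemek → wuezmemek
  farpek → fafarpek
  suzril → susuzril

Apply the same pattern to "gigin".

gigigin

ton and kidalen both end in -n yet inflect differently (tonak, kiezdalen), so the final letter is not what conditions the rule; the number of vowels is.
"gigin" has 2 vowels. The stems with 2 vowels (farpek → fafarpek, suzril → susuzril) repeat the first consonant+vowel as a prefix.
The other patterns: stems with 1 vowel add -ak; stems with 3 vowels insert -ez- after the first vowel.
So gigin → gigigin.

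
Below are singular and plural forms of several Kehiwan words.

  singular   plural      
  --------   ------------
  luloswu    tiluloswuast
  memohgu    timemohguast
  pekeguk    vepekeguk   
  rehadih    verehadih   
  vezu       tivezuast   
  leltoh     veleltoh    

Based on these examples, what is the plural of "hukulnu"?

"hukulnu" ends in -u. The stems ending in -u (luloswu → tiluloswuast, vezu → tivezuast, memohgu → timemohguast) add ti- … -ast around the stem.
So hukulnu → tihukulnuast.

tihukulnuast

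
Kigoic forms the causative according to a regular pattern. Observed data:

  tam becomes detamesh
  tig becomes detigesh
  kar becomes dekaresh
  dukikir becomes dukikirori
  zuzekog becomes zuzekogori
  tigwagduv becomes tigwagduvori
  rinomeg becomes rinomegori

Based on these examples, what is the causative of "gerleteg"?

"gerleteg" has 3 vowels. The stems with 3 vowels (dukikir → dukikirori, zuzekog → zuzekogori, tigwagduv → tigwagduvori) add -ori.
The other pattern: stems with 1 vowel add de- … -esh around the stem.
So gerleteg → gerletegori.

gerletegori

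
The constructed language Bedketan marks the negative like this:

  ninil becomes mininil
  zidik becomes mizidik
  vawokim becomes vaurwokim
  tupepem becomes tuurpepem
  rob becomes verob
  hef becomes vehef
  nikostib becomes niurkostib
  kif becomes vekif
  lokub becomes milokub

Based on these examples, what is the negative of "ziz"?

rob and lokub both end in -b yet inflect differently (verob, milokub), so the final letter is not what conditions the rule; the number of vowels is.
"ziz" has 1 vowel. The stems with 1 vowel (rob → verob, kif → vekif, hef → vehef) add the prefix ve-.
The other patterns: stems with 2 vowels add the prefix mi-; stems with 3 vowels insert -ur- after the first vowel.
So ziz → veziz.

veziz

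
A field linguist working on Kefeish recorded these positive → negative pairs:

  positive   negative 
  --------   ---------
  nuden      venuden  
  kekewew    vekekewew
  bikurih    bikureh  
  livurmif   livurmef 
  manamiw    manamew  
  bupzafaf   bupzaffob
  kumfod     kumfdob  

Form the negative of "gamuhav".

gamuhvob

kekewew and manamiw both end in -w yet inflect differently (vekekewew, manamew), so the final letter is not what conditions the rule; the last vowel is.
"gamuhav" has last vowel 'a'. The one such stem in the data (bupzafaf → bupzaffob) deletes the last vowel and adds -ob (as does kumfod), so the same rule applies.
The other patterns: stems whose last vowel is 'e' add the prefix ve-; stems whose last vowel is 'i' change the last vowel to 'e'.
So gamuhav → gamuhvob.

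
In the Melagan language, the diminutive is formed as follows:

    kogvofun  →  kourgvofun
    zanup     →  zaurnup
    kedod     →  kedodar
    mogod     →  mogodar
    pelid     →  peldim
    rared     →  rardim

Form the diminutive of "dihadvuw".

"dihadvuw" has last vowel 'u'. The stems whose last vowel is 'u' (kogvofun → kourgvofun, zanup → zaurnup) insert -ur- after the first vowel.
So dihadvuw → diurhadvuw.

diurhadvuw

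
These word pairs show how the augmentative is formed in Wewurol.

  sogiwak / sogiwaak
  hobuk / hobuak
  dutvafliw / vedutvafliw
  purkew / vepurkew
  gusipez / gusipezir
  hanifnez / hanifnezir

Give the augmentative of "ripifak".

ripifaak

purkew and gusipez both have last vowel 'e' yet inflect differently (vepurkew, gusipezir), so the last vowel is not what conditions the rule; the final letter is.
"ripifak" ends in -k. The stems ending in -k (sogiwak → sogiwaak, hobuk → hobuak) drop the final letter and add -ak.
So ripifak → ripifaak.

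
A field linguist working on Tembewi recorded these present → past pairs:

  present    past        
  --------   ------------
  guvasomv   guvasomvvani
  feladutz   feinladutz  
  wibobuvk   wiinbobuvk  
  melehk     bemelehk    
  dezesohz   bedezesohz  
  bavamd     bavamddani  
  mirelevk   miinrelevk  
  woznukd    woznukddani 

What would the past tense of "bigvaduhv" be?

wibobuvk and melehk both end in -k yet inflect differently (wiinbobuvk, bemelehk), so the final letter is not what conditions the rule; the second-to-last letter is.
"bigvaduhv" has second-to-last letter 'h'. The stems whose second-to-last letter is 'h' (melehk → bemelehk, dezesohz → bedezesohz) add the prefix be-.
The other patterns: stems whose second-to-last letter is 't' or 'v' insert -in- after the first vowel; stems whose second-to-last letter is 'k' or 'm' double the final consonant and add -ani.
So bigvaduhv → bebigvaduhv.

bebigvaduhv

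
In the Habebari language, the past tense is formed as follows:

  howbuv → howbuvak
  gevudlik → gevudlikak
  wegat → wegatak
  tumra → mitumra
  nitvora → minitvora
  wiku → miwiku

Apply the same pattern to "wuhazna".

wegat and tumra both have last vowel 'a' yet inflect differently (wegatak, mitumra), so the last vowel is not what conditions the rule; whether the stem ends in a vowel or a consonant is.
"wuhazna" ends in a vowel. The stems ending in a vowel (tumra → mitumra, nitvora → minitvora, wiku → miwiku) add the prefix mi-.
So wuhazna → miwuhazna.

miwuhazna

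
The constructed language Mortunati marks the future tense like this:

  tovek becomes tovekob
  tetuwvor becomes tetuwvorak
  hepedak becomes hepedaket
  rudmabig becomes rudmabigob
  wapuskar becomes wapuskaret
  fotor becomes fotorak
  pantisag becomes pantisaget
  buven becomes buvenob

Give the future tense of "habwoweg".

habwowegob

wapuskar and fotor both end in -r yet inflect differently (wapuskaret, fotorak), so the final letter is not what conditions the rule; the last vowel is.
"habwoweg" has last vowel 'e'. The stems whose last vowel is 'e' (buven → buvenob, tovek → tovekob) add -ob.
So habwoweg → habwowegob.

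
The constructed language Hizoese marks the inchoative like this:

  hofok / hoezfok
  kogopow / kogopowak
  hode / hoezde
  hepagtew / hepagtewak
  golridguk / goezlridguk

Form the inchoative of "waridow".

kogopow and hofok both have last vowel 'o' yet inflect differently (kogopowak, hoezfok), so the last vowel is not what conditions the rule; the final letter is.
"waridow" ends in -w. The stems ending in -w (hepagtew → hepagtewak, kogopow → kogopowak) add -ak.
The other pattern: stems ending in -e or -k insert -ez- after the first vowel.
So waridow → waridowak.

waridowak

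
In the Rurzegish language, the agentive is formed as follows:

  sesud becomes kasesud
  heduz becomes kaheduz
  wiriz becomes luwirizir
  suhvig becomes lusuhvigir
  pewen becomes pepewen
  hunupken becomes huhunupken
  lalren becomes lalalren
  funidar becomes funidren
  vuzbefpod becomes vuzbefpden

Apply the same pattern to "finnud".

kafinnud

heduz and wiriz both end in -z yet inflect differently (kaheduz, luwirizir), so the final letter is not what conditions the rule; the last vowel is.
"finnud" has last vowel 'u'. The stems whose last vowel is 'u' (sesud → kasesud, heduz → kaheduz) add the prefix ka-.
The other patterns: stems whose last vowel is 'i' add lu- … -ir around the stem; stems whose last vowel is 'e' repeat the first consonant+vowel as a prefix; stems whose last vowel is 'a' or 'o' delete the last vowel and add -en.
So finnud → kafinnud.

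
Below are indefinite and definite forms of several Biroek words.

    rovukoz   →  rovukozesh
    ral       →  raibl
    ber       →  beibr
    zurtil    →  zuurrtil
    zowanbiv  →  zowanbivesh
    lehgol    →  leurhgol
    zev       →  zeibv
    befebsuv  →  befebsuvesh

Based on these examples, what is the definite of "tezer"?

teurzer

ral and lehgol both end in -l yet inflect differently (raibl, leurhgol), so the final letter is not what conditions the rule; the number of vowels is.
"tezer" has 2 vowels. The stems with 2 vowels (lehgol → leurhgol, zurtil → zuurrtil) insert -ur- after the first vowel.
The other patterns: stems with 1 vowel insert -ib- after the first vowel; stems with 3 vowels add -esh.
So tezer → teurzer.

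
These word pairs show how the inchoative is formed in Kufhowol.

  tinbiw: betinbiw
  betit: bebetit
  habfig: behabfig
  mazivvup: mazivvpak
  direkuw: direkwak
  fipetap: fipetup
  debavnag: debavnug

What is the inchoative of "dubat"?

tinbiw and direkuw both end in -w yet inflect differently (betinbiw, direkwak), so the final letter is not what conditions the rule; the last vowel is.
"dubat" has last vowel 'a'. The stems whose last vowel is 'a' (fipetap → fipetup, debavnag → debavnug) change the last vowel to 'u'.
The other patterns: stems whose last vowel is 'i' add the prefix be-; stems whose last vowel is 'u' delete the last vowel and add -ak.
So dubat → dubut.

dubut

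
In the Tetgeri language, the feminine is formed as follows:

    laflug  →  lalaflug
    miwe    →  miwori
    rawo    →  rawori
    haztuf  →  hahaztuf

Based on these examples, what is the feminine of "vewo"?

vewori

haztuf and rawo both have 2 vowels yet inflect differently (hahaztuf, rawori), so the number of vowels is not what conditions the rule; whether the stem ends in a vowel or a consonant is.
"vewo" ends in a vowel. The stems ending in a vowel (rawo → rawori, miwe → miwori) drop the final letter and add -ori.
So vewo → vewori.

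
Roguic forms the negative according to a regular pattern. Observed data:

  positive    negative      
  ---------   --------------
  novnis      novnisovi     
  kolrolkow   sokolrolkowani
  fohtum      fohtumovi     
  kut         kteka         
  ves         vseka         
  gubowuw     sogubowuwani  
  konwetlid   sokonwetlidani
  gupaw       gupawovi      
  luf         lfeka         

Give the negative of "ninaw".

ves and novnis both end in -s yet inflect differently (vseka, novnisovi), so the final letter is not what conditions the rule; the number of vowels is.
"ninaw" has 2 vowels. The stems with 2 vowels (fohtum → fohtumovi, gupaw → gupawovi, novnis → novnisovi) add -ovi.
So ninaw → ninawovi.

ninawovi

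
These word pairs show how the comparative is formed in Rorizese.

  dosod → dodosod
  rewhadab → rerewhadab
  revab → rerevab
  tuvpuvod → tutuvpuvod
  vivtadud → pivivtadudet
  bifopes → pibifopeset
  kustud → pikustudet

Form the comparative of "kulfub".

dosod and vivtadud both end in -d yet inflect differently (dodosod, pivivtadudet), so the final letter is not what conditions the rule; the last vowel is.
"kulfub" has last vowel 'u'. The stems whose last vowel is 'u' (vivtadud → pivivtadudet, kustud → pikustudet) add pi- … -et around the stem.
The other pattern: stems whose last vowel is 'a' or 'o' repeat the first consonant+vowel as a prefix.
So kulfub → pikulfubet.

pikulfubet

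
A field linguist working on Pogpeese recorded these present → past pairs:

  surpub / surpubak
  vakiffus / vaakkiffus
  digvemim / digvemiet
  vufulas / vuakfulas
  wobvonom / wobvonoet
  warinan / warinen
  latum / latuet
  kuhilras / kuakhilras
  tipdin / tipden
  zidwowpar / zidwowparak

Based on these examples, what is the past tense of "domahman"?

domahmen

vufulas and warinan both have last vowel 'a' yet inflect differently (vuakfulas, warinen), so the last vowel is not what conditions the rule; the final letter is.
"domahman" ends in -n. The stems ending in -n (warinan → warinen, tipdin → tipden) change the last vowel to 'e'.
So domahman → domahmen.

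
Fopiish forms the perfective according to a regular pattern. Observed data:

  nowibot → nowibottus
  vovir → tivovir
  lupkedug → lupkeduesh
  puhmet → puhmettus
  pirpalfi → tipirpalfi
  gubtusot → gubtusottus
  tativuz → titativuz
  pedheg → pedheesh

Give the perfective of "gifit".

puhmet and pedheg both have last vowel 'e' yet inflect differently (puhmettus, pedheesh), so the last vowel is not what conditions the rule; the final letter is.
"gifit" ends in -t. The stems ending in -t (gubtusot → gubtusottus, puhmet → puhmettus, nowibot → nowibottus) double the final consonant and add -us.
The other patterns: stems ending in -g drop the final letter and add -esh; stems ending in -i, -r or -z add the prefix ti-.
So gifit → gifittus.

gifittus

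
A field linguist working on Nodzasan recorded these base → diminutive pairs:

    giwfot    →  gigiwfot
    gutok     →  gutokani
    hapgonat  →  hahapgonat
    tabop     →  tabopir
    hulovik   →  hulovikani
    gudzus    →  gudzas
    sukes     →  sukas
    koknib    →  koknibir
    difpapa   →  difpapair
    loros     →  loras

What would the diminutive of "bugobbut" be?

bubugobbut

gutok and giwfot both have last vowel 'o' yet inflect differently (gutokani, gigiwfot), so the last vowel is not what conditions the rule; the final letter is.
"bugobbut" ends in -t. The stems ending in -t (hapgonat → hahapgonat, giwfot → gigiwfot) repeat the first consonant+vowel as a prefix.
So bugobbut → bubugobbut.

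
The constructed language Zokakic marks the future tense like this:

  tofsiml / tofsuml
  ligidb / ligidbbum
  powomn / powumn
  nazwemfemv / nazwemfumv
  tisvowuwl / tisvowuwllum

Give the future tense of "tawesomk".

tawesumk

tofsiml and tisvowuwl both end in -l yet inflect differently (tofsuml, tisvowuwllum), so the final letter is not what conditions the rule; the second-to-last letter is.
"tawesomk" has second-to-last letter 'm'. The stems whose second-to-last letter is 'm' (nazwemfemv → nazwemfumv, powomn → powumn, tofsiml → tofsuml) change the last vowel to 'u'.
So tawesomk → tawesumk.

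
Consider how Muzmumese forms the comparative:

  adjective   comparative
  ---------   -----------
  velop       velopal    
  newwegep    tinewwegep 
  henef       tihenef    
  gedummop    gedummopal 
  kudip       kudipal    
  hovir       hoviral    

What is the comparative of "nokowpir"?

newwegep and gedummop both end in -p yet inflect differently (tinewwegep, gedummopal), so the final letter is not what conditions the rule; the last vowel is.
"nokowpir" has last vowel 'i'. The stems whose last vowel is 'i' (hovir → hoviral, kudip → kudipal) add -al.
So nokowpir → nokowpiral.

nokowpiral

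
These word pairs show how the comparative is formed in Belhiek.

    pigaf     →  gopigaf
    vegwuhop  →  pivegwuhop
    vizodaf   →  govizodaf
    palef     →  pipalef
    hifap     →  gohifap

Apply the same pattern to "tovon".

pitovon

vizodaf and palef both end in -f yet inflect differently (govizodaf, pipalef), so the final letter is not what conditions the rule; the last vowel is.
"tovon" has last vowel 'o'. The one such stem in the data (vegwuhop → pivegwuhop) adds the prefix pi-, so the same rule applies.
So tovon → pitovon.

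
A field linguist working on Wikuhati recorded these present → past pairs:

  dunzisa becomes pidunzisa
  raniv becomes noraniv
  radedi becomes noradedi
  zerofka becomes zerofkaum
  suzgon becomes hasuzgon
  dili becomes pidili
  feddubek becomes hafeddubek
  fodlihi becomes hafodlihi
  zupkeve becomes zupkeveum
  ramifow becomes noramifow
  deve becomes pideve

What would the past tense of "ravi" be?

noravi

"ravi" begins with r-. The stems beginning with r- (radedi → noradedi, ramifow → noramifow, raniv → noraniv) add the prefix no-.
So ravi → noravi.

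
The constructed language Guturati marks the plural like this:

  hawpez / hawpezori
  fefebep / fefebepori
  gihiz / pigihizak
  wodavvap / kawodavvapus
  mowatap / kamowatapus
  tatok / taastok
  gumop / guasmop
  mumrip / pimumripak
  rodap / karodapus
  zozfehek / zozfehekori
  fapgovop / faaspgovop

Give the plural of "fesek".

fesekori

gumop and wodavvap both end in -p yet inflect differently (guasmop, kawodavvapus), so the final letter is not what conditions the rule; the last vowel is.
"fesek" has last vowel 'e'. The stems whose last vowel is 'e' (fefebep → fefebepori, zozfehek → zozfehekori, hawpez → hawpezori) add -ori.
The other patterns: stems whose last vowel is 'o' insert -as- after the first vowel; stems whose last vowel is 'a' add ka- … -us around the stem; stems whose last vowel is 'i' add pi- … -ak around the stem.
So fesek → fesekori.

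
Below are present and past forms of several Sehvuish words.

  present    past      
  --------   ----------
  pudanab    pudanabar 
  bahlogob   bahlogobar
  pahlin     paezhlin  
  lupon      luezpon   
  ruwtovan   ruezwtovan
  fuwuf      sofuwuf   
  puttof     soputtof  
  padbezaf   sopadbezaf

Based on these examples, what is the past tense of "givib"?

givibar

"givib" ends in -b. The stems ending in -b (pudanab → pudanabar, bahlogob → bahlogobar) add -ar.
So givib → givibar.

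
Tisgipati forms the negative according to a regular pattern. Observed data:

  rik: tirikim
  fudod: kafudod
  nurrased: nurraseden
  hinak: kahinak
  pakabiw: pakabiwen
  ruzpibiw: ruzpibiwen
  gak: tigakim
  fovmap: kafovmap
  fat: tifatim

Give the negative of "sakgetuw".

sakgetuwen

gak and hinak both end in -k yet inflect differently (tigakim, kahinak), so the final letter is not what conditions the rule; the number of vowels is.
"sakgetuw" has 3 vowels. The stems with 3 vowels (nurrased → nurraseden, ruzpibiw → ruzpibiwen, pakabiw → pakabiwen) add -en.
So sakgetuw → sakgetuwen.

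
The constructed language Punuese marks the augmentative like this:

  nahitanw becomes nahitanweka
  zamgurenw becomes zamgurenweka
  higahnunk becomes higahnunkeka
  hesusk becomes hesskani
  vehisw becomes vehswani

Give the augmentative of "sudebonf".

sudebonfeka

higahnunk and hesusk both end in -k yet inflect differently (higahnunkeka, hesskani), so the final letter is not what conditions the rule; the second-to-last letter is.
"sudebonf" has second-to-last letter 'n'. The stems whose second-to-last letter is 'n' (nahitanw → nahitanweka, zamgurenw → zamgurenweka, higahnunk → higahnunkeka) add -eka.
So sudebonf → sudebonfeka.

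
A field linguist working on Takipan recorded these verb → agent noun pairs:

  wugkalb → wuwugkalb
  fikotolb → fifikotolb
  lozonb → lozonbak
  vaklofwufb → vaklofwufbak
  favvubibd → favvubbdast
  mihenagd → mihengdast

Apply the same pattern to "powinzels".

popowinzels

wugkalb and lozonb both end in -b yet inflect differently (wuwugkalb, lozonbak), so the final letter is not what conditions the rule; the second-to-last letter is.
"powinzels" has second-to-last letter 'l'. The stems whose second-to-last letter is 'l' (wugkalb → wuwugkalb, fikotolb → fifikotolb) repeat the first consonant+vowel as a prefix.
The other patterns: stems whose second-to-last letter is 'f' or 'n' add -ak; stems whose second-to-last letter is 'b' or 'g' delete the last vowel and add -ast.
So powinzels → popowinzels.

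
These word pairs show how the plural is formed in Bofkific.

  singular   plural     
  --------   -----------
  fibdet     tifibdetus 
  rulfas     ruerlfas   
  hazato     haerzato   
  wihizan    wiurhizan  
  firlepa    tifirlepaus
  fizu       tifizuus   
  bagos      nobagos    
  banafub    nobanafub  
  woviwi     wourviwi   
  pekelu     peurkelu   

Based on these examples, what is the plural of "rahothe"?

raerhothe

bagos and rulfas both end in -s yet inflect differently (nobagos, ruerlfas), so the final letter is not what conditions the rule; the first letter is.
"rahothe" begins with r-. The one such stem in the data (rulfas → ruerlfas) inserts -er- after the first vowel (as does hazato), so the same rule applies.
So rahothe → raerhothe.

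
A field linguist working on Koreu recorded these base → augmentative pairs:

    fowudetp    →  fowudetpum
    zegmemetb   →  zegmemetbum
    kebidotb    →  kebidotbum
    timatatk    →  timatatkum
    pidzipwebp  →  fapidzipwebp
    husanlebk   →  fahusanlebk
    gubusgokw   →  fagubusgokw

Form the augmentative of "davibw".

"davibw" has second-to-last letter 'b'. The stems whose second-to-last letter is 'b' (pidzipwebp → fapidzipwebp, husanlebk → fahusanlebk) add the prefix fa-.
The other pattern: stems whose second-to-last letter is 't' add -um.
So davibw → fadavibw.

fadavibw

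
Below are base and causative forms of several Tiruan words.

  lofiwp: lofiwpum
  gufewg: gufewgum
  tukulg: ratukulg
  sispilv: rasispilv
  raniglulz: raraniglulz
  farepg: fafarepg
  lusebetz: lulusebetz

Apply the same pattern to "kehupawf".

kehupawfum

gufewg and tukulg both end in -g yet inflect differently (gufewgum, ratukulg), so the final letter is not what conditions the rule; the second-to-last letter is.
"kehupawf" has second-to-last letter 'w'. The stems whose second-to-last letter is 'w' (lofiwp → lofiwpum, gufewg → gufewgum) add -um.
The other patterns: stems whose second-to-last letter is 'l' add the prefix ra-; stems whose second-to-last letter is 'p' or 't' repeat the first consonant+vowel as a prefix.
So kehupawf → kehupawfum.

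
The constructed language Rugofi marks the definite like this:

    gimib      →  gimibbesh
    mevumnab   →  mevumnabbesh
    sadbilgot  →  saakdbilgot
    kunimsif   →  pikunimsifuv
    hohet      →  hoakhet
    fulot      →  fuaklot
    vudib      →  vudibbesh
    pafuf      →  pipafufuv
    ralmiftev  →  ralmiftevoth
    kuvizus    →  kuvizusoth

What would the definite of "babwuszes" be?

babwuszesoth

kunimsif and vudib both have last vowel 'i' yet inflect differently (pikunimsifuv, vudibbesh), so the last vowel is not what conditions the rule; the final letter is.
"babwuszes" ends in -s. The one such stem in the data (kuvizus → kuvizusoth) adds -oth, so the same rule applies.
So babwuszes → babwuszesoth.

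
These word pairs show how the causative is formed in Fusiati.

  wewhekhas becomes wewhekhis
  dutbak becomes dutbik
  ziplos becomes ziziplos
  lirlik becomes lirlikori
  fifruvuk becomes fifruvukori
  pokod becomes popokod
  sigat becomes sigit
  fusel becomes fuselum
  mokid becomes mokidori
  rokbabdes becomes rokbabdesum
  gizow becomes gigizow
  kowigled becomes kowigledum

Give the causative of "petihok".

pokod and kowigled both end in -d yet inflect differently (popokod, kowigledum), so the final letter is not what conditions the rule; the last vowel is.
"petihok" has last vowel 'o'. The stems whose last vowel is 'o' (gizow → gigizow, pokod → popokod, ziplos → ziziplos) repeat the first consonant+vowel as a prefix.
So petihok → pepetihok.

pepetihok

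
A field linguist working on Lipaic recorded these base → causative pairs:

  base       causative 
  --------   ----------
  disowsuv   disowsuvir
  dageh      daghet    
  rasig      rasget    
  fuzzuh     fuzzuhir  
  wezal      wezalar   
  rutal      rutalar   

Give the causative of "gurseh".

fuzzuh and dageh both end in -h yet inflect differently (fuzzuhir, daghet), so the final letter is not what conditions the rule; the last vowel is.
"gurseh" has last vowel 'e'. The one such stem in the data (dageh → daghet) deletes the last vowel and adds -et (as does rasig), so the same rule applies.
So gurseh → gurshet.

gurshet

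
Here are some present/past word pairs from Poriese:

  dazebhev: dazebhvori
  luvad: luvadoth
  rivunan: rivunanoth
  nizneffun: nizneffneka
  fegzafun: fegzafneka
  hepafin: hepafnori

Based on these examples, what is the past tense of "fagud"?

fagdeka

rivunan and nizneffun both end in -n yet inflect differently (rivunanoth, nizneffneka), so the final letter is not what conditions the rule; the last vowel is.
"fagud" has last vowel 'u'. The stems whose last vowel is 'u' (nizneffun → nizneffneka, fegzafun → fegzafneka) delete the last vowel and add -eka.
The other patterns: stems whose last vowel is 'a' add -oth; stems whose last vowel is 'e' or 'i' delete the last vowel and add -ori.
So fagud → fagdeka.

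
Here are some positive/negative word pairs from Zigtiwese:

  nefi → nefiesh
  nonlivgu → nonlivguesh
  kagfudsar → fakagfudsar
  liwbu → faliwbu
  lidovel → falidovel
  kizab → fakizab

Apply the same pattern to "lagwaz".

falagwaz

nonlivgu and liwbu both end in -u yet inflect differently (nonlivguesh, faliwbu), so the final letter is not what conditions the rule; the first letter is.
"lagwaz" begins with l-. The stems beginning with l- (liwbu → faliwbu, lidovel → falidovel) add the prefix fa-.
So lagwaz → falagwaz.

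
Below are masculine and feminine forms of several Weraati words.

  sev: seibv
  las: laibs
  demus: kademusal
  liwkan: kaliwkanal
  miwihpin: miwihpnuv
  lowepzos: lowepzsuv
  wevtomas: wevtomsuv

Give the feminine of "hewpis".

"hewpis" has 2 vowels. The stems with 2 vowels (demus → kademusal, liwkan → kaliwkanal) add ka- … -al around the stem.
So hewpis → kahewpisal.

kahewpisal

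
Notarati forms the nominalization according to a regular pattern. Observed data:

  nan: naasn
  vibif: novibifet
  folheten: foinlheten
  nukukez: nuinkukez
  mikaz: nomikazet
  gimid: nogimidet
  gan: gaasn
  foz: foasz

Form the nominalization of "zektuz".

"zektuz" has 2 vowels. The stems with 2 vowels (gimid → nogimidet, vibif → novibifet, mikaz → nomikazet) add no- … -et around the stem.
So zektuz → nozektuzet.

nozektuzet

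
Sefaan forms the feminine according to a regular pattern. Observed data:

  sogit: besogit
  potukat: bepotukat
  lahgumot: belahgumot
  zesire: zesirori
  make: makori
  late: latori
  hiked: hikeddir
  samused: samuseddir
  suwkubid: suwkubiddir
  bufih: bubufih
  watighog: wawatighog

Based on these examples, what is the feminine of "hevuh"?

hehevuh

zesire and hiked both have last vowel 'e' yet inflect differently (zesirori, hikeddir), so the last vowel is not what conditions the rule; the final letter is.
"hevuh" ends in -h. The one such stem in the data (bufih → bubufih) repeats the first consonant+vowel as a prefix (as does watighog), so the same rule applies.
So hevuh → hehevuh.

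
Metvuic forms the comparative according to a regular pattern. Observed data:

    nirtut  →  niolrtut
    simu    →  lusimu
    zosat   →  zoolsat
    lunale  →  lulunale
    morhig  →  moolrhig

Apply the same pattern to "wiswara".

luwiswara

"wiswara" ends in a vowel. The stems ending in a vowel (simu → lusimu, lunale → lulunale) add the prefix lu-.
The other pattern: stems ending in a consonant insert -ol- after the first vowel.
So wiswara → luwiswara.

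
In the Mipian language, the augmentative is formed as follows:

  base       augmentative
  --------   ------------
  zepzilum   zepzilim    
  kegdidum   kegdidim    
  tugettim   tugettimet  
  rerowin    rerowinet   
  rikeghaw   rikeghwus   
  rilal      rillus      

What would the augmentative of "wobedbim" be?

zepzilum and tugettim both end in -m yet inflect differently (zepzilim, tugettimet), so the final letter is not what conditions the rule; the last vowel is.
"wobedbim" has last vowel 'i'. The stems whose last vowel is 'i' (tugettim → tugettimet, rerowin → rerowinet) add -et.
So wobedbim → wobedbimet.

wobedbimet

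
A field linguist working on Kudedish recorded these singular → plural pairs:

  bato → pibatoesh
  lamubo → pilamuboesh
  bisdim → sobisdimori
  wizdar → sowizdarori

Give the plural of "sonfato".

pisonfatoesh

"sonfato" ends in -o. The stems ending in -o (bato → pibatoesh, lamubo → pilamuboesh) add pi- … -esh around the stem.
The other pattern: stems ending in -m or -r add so- … -ori around the stem.
So sonfato → pisonfatoesh.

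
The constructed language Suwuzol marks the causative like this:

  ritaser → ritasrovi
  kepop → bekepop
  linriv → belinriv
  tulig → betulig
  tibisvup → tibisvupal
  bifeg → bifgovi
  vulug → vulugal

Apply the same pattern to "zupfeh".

zupfhovi

bifeg and vulug both end in -g yet inflect differently (bifgovi, vulugal), so the final letter is not what conditions the rule; the last vowel is.
"zupfeh" has last vowel 'e'. The stems whose last vowel is 'e' (bifeg → bifgovi, ritaser → ritasrovi) delete the last vowel and add -ovi.
So zupfeh → zupfhovi.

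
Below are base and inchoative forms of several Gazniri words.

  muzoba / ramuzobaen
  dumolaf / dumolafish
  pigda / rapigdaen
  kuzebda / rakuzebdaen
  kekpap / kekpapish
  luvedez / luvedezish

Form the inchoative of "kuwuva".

"kuwuva" ends in -a. The stems ending in -a (kuzebda → rakuzebdaen, pigda → rapigdaen, muzoba → ramuzobaen) add ra- … -en around the stem.
The other pattern: stems ending in -f, -p or -z add -ish.
So kuwuva → rakuwuvaen.

rakuwuvaen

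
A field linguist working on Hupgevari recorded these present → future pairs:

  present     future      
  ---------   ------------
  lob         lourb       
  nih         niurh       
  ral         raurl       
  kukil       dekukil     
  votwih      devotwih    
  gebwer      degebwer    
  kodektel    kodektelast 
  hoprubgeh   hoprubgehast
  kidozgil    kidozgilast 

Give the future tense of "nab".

naurb

ral and kukil both end in -l yet inflect differently (raurl, dekukil), so the final letter is not what conditions the rule; the number of vowels is.
"nab" has 1 vowel. The stems with 1 vowel (lob → lourb, nih → niurh, ral → raurl) insert -ur- after the first vowel.
So nab → naurb.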